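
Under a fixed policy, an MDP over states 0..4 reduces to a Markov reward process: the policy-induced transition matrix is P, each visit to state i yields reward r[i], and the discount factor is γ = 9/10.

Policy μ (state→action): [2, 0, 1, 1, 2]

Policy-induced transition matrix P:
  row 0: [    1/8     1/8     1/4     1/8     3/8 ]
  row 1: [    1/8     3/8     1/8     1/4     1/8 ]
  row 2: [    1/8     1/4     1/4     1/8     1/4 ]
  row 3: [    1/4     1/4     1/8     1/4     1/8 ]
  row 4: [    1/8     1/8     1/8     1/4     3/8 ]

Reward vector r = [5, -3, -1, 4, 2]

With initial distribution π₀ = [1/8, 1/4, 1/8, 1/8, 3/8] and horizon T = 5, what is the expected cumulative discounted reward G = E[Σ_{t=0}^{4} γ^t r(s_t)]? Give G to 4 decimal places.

G = 4.9065

t=0: π = [0.1250, 0.2500, 0.1250, 0.1250, 0.3750], E[r] = 1.0000, γ^t·E[r] = 1.000000, running G = 1.000000
t=1: π = [0.1406, 0.2188, 0.1563, 0.2188, 0.2656], E[r] = 1.2969, γ^t·E[r] = 1.167188, running G = 2.167188
t=2: π = [0.1523, 0.2266, 0.1621, 0.2129, 0.2461], E[r] = 1.2637, γ^t·E[r] = 1.023574, running G = 3.190762
t=3: π = [0.1516, 0.2285, 0.1643, 0.2107, 0.2449], E[r] = 1.2407, γ^t·E[r] = 0.904487, running G = 4.095249
t=4: π = [0.1513, 0.2290, 0.1645, 0.2105, 0.2447], E[r] = 1.2365, γ^t·E[r] = 0.811295, running G = 4.906544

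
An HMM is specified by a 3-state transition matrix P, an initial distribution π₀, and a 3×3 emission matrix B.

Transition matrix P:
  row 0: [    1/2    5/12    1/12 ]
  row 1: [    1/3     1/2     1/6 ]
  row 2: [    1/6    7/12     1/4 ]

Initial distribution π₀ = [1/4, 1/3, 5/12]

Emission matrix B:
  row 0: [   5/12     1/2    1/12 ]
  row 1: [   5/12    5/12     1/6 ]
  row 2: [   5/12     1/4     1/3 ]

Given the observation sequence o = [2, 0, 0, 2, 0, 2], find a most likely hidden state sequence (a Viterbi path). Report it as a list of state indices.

t=0: δ = [2.083e-02, 5.556e-02, 1.389e-01]  (obs o_0=2)
t=1: δ = [9.645e-03, 3.376e-02, 1.447e-02]  ψ = [2, 2, 2]  (obs o_1=0)
t=2: δ = [4.689e-03, 7.033e-03, 2.344e-03]  ψ = [1, 1, 1]  (obs o_2=0)
t=3: δ = [1.954e-04, 5.861e-04, 3.907e-04]  ψ = [0, 1, 1]  (obs o_3=2)
t=4: δ = [8.140e-05, 1.221e-04, 4.070e-05]  ψ = [1, 1, 1]  (obs o_4=0)
t=5: δ = [3.392e-06, 1.017e-05, 6.783e-06]  ψ = [0, 1, 1]  (obs o_5=2)
backtrack: best end state = 1; path = [2, 1, 1, 1, 1, 1]

path = [2, 1, 1, 1, 1, 1]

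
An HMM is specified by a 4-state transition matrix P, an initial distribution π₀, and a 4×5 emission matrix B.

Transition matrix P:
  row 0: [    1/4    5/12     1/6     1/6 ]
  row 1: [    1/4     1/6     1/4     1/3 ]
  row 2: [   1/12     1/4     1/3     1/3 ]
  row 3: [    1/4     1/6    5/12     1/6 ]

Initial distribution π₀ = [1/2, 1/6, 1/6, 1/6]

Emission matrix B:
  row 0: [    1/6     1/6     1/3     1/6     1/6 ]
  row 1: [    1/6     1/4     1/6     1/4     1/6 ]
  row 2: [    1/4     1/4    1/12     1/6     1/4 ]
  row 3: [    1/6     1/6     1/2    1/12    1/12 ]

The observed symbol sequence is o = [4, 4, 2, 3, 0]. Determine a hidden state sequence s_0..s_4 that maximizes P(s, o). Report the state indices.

t=0: δ = [8.333e-02, 2.778e-02, 4.167e-02, 1.389e-02]  (obs o_0=4)
t=1: δ = [3.472e-03, 5.787e-03, 3.472e-03, 1.157e-03]  ψ = [0, 0, 0, 0]  (obs o_1=4)
t=2: δ = [4.823e-04, 2.411e-04, 1.206e-04, 9.645e-04]  ψ = [1, 0, 1, 1]  (obs o_2=2)
t=3: δ = [4.019e-05, 5.023e-05, 6.698e-05, 1.340e-05]  ψ = [3, 0, 3, 3]  (obs o_3=3)
t=4: δ = [2.093e-06, 2.791e-06, 5.582e-06, 3.721e-06]  ψ = [1, 0, 2, 2]  (obs o_4=0)
backtrack: best end state = 2; path = [0, 1, 3, 2, 2]

path = [0, 1, 3, 2, 2]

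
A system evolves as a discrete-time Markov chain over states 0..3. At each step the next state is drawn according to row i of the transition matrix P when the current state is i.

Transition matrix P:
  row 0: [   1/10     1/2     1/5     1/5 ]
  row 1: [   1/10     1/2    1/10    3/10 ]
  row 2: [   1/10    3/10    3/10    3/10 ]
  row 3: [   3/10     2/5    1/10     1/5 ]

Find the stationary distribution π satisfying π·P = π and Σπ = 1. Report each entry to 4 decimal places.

π = [0.1518, 0.4453, 0.1440, 0.2589]

Balance equations π_j = Σ_i π_i·P[i][j]:
  π_0 = 1/10·π_0 + 1/10·π_1 + 1/10·π_2 + 3/10·π_3
  π_1 = 1/2·π_0 + 1/2·π_1 + 3/10·π_2 + 2/5·π_3
  π_2 = 1/5·π_0 + 1/10·π_1 + 3/10·π_2 + 1/10·π_3
  normalize: π_0 + π_1 + π_2 + π_3 = 1
Solving the linear system gives exactly π = [17/112, 57/128, 129/896, 29/112].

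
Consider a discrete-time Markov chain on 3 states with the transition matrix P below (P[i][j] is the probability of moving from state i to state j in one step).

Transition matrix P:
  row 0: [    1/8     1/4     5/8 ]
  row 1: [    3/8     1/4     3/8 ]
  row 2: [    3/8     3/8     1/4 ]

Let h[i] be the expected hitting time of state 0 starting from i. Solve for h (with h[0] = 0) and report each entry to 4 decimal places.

First-step conditioning: h[0] = 0; for i ≠ 0, h[i] = 1 + Σ_k P[i][k]·h[k].
  h[1] = 1 + 1/4·h[1] + 3/8·h[2]
  h[2] = 1 + 3/8·h[1] + 1/4·h[2]
Solving the 2×2 linear system over states ≠ 0 gives exactly h = [0, 8/3, 8/3] (h[0] = 0 is the target).

h = [0.0000, 2.6667, 2.6667]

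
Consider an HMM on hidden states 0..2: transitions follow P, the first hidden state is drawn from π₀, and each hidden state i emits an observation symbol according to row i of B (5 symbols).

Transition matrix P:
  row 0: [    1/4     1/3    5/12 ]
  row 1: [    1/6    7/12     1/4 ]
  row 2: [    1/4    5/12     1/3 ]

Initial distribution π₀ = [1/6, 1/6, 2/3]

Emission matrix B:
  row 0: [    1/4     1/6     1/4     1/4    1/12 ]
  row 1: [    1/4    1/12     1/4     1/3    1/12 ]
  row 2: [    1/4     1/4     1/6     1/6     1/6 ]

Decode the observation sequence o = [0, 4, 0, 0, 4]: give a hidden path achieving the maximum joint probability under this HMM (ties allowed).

t=0: δ = [4.167e-02, 4.167e-02, 1.667e-01]  (obs o_0=0)
t=1: δ = [3.472e-03, 5.787e-03, 9.259e-03]  ψ = [2, 2, 2]  (obs o_1=4)
t=2: δ = [5.787e-04, 9.645e-04, 7.716e-04]  ψ = [2, 2, 2]  (obs o_2=0)
t=3: δ = [4.823e-05, 1.407e-04, 6.430e-05]  ψ = [2, 1, 2]  (obs o_3=0)
t=4: δ = [1.954e-06, 6.838e-06, 5.861e-06]  ψ = [1, 1, 1]  (obs o_4=4)
backtrack: best end state = 1; path = [2, 2, 1, 1, 1]

path = [2, 2, 1, 1, 1]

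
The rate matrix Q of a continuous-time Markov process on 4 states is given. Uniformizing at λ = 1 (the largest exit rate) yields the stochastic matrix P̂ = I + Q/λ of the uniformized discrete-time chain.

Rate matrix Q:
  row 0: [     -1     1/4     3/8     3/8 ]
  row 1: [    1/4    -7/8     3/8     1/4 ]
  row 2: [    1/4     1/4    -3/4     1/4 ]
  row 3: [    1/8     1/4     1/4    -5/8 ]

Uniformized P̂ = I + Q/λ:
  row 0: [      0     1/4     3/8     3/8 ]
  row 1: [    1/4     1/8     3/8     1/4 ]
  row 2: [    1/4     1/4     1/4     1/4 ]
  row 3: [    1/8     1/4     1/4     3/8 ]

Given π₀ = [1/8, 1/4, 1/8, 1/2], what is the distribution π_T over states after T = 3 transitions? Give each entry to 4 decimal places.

t=0: π = [0.1250, 0.2500, 0.1250, 0.5000]
t=1: π = [0.1563, 0.2188, 0.2969, 0.3281]
t=2: π = [0.1699, 0.2227, 0.2969, 0.3105]
t=3: π = [0.1687, 0.2222, 0.2991, 0.3101]

π = [0.1687, 0.2222, 0.2991, 0.3101]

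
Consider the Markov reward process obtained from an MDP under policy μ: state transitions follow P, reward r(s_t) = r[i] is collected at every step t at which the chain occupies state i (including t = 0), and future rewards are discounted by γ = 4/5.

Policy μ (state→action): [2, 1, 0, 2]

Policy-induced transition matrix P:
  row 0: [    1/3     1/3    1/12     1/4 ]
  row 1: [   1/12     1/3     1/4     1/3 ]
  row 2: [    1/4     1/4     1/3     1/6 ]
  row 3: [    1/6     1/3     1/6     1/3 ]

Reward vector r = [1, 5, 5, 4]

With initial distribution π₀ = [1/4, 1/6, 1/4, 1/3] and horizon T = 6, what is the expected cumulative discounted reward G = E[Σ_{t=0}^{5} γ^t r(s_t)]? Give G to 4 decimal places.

t=0: π = [0.2500, 0.1667, 0.2500, 0.3333], E[r] = 3.6667, γ^t·E[r] = 3.666667, running G = 3.666667
t=1: π = [0.2153, 0.3125, 0.2014, 0.2708], E[r] = 3.8681, γ^t·E[r] = 3.094444, running G = 6.761111
t=2: π = [0.1933, 0.3166, 0.2083, 0.2818], E[r] = 3.9450, γ^t·E[r] = 2.524815, running G = 9.285926
t=3: π = [0.1899, 0.3160, 0.2117, 0.2825], E[r] = 3.9580, γ^t·E[r] = 2.026519, running G = 11.312444
t=4: π = [0.1896, 0.3157, 0.2125, 0.2822], E[r] = 3.9593, γ^t·E[r] = 1.621727, running G = 12.934171
t=5: π = [0.1897, 0.3156, 0.2126, 0.2821], E[r] = 3.9592, γ^t·E[r] = 1.297355, running G = 14.231526

G = 14.2315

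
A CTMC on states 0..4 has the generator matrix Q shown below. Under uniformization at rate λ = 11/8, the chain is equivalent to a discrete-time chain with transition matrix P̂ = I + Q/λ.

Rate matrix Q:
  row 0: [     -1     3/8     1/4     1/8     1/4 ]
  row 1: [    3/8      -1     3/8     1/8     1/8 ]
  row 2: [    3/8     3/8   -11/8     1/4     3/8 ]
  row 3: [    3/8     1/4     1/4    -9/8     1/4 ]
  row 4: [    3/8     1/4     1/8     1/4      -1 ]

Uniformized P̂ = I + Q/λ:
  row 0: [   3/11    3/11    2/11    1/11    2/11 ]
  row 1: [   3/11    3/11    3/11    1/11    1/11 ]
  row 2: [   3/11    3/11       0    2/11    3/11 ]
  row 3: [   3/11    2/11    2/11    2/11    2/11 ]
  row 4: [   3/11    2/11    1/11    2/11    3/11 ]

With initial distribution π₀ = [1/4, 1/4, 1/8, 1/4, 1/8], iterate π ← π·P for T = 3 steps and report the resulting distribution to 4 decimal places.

π = [0.2727, 0.2430, 0.1582, 0.1349, 0.1913]

t=0: π = [0.2500, 0.2500, 0.1250, 0.2500, 0.1250]
t=1: π = [0.2727, 0.2386, 0.1705, 0.1364, 0.1818]
t=2: π = [0.2727, 0.2438, 0.1560, 0.1353, 0.1921]
t=3: π = [0.2727, 0.2430, 0.1582, 0.1349, 0.1913]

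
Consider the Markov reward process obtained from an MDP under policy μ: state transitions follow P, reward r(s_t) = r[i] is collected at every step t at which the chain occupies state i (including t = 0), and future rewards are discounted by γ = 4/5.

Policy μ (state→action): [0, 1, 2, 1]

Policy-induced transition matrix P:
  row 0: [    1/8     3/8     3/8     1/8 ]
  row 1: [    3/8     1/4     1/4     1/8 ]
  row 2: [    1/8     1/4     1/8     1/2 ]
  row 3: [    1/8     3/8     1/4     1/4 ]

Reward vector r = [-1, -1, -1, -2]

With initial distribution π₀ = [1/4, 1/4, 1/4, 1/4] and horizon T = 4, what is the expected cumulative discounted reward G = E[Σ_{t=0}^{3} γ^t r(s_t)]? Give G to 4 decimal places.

t=0: π = [0.2500, 0.2500, 0.2500, 0.2500], E[r] = -1.2500, γ^t·E[r] = -1.250000, running G = -1.250000
t=1: π = [0.1875, 0.3125, 0.2500, 0.2500], E[r] = -1.2500, γ^t·E[r] = -1.000000, running G = -2.250000
t=2: π = [0.2031, 0.3047, 0.2422, 0.2500], E[r] = -1.2500, γ^t·E[r] = -0.800000, running G = -3.050000
t=3: π = [0.2012, 0.3066, 0.2451, 0.2471], E[r] = -1.2471, γ^t·E[r] = -0.638500, running G = -3.688500

G = -3.6885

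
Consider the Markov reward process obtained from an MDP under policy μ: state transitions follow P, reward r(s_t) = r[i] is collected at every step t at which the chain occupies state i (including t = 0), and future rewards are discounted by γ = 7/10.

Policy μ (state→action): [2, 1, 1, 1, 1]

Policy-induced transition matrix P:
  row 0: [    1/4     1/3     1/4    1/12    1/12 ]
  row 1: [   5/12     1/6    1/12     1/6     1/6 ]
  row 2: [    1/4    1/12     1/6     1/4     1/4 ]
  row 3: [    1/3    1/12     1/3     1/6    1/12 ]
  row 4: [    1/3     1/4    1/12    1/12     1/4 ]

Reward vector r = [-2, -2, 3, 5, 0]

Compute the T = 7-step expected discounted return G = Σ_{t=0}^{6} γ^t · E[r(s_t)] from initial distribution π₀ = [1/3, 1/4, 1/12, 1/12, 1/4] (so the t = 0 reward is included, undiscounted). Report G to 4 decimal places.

t=0: π = [0.3333, 0.2500, 0.0833, 0.0833, 0.2500], E[r] = -0.5000, γ^t·E[r] = -0.500000, running G = -0.500000
t=1: π = [0.3194, 0.2292, 0.1667, 0.1250, 0.1597], E[r] = 0.0278, γ^t·E[r] = 0.019444, running G = -0.480556
t=2: π = [0.3119, 0.2089, 0.1817, 0.1406, 0.1568], E[r] = 0.2066, γ^t·E[r] = 0.101233, running G = -0.379323
t=3: π = [0.3096, 0.2049, 0.1856, 0.1427, 0.1572], E[r] = 0.2417, γ^t·E[r] = 0.082888, running G = -0.296435
t=4: π = [0.3091, 0.2040, 0.1861, 0.1432, 0.1575], E[r] = 0.2482, γ^t·E[r] = 0.059588, running G = -0.236847
t=5: π = [0.3091, 0.2039, 0.1862, 0.1433, 0.1576], E[r] = 0.2491, γ^t·E[r] = 0.041861, running G = -0.194986
t=6: π = [0.3091, 0.2039, 0.1862, 0.1433, 0.1576], E[r] = 0.2492, γ^t·E[r] = 0.029316, running G = -0.165670

G = -0.1657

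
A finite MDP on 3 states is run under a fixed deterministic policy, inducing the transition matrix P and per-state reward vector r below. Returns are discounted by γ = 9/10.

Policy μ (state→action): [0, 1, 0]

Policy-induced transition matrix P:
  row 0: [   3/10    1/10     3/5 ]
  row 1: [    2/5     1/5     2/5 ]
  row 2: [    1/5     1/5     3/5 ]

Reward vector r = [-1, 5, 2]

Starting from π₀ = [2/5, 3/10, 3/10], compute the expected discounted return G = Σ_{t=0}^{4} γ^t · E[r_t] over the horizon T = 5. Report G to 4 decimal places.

G = 6.9288

t=0: π = [0.4000, 0.3000, 0.3000], E[r] = 1.7000, γ^t·E[r] = 1.700000, running G = 1.700000
t=1: π = [0.3000, 0.1600, 0.5400], E[r] = 1.5800, γ^t·E[r] = 1.422000, running G = 3.122000
t=2: π = [0.2620, 0.1700, 0.5680], E[r] = 1.7240, γ^t·E[r] = 1.396440, running G = 4.518440
t=3: π = [0.2602, 0.1738, 0.5660], E[r] = 1.7408, γ^t·E[r] = 1.269043, running G = 5.787483
t=4: π = [0.2608, 0.1740, 0.5652], E[r] = 1.7396, γ^t·E[r] = 1.141352, running G = 6.928835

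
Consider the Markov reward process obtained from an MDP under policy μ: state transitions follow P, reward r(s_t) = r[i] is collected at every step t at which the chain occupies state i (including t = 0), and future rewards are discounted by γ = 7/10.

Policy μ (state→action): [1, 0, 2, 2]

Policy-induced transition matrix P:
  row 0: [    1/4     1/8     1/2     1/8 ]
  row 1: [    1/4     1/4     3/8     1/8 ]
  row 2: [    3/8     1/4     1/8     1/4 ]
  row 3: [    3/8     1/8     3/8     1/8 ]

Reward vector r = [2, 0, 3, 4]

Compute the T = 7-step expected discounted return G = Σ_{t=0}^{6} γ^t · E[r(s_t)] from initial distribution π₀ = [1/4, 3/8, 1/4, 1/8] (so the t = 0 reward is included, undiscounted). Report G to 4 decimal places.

t=0: π = [0.2500, 0.3750, 0.2500, 0.1250], E[r] = 1.7500, γ^t·E[r] = 1.750000, running G = 1.750000
t=1: π = [0.2969, 0.2031, 0.3438, 0.1563], E[r] = 2.2500, γ^t·E[r] = 1.575000, running G = 3.325000
t=2: π = [0.3125, 0.1934, 0.3262, 0.1680], E[r] = 2.2754, γ^t·E[r] = 1.114941, running G = 4.439941
t=3: π = [0.3118, 0.1899, 0.3325, 0.1658], E[r] = 2.2842, γ^t·E[r] = 0.783474, running G = 5.223415
t=4: π = [0.3123, 0.1903, 0.3308, 0.1666], E[r] = 2.2834, γ^t·E[r] = 0.548234, running G = 5.771649
t=5: π = [0.3122, 0.1901, 0.3313, 0.1664], E[r] = 2.2837, γ^t·E[r] = 0.383830, running G = 6.155478
t=6: π = [0.3122, 0.1902, 0.3312, 0.1664], E[r] = 2.2837, γ^t·E[r] = 0.268670, running G = 6.424148

G = 6.4241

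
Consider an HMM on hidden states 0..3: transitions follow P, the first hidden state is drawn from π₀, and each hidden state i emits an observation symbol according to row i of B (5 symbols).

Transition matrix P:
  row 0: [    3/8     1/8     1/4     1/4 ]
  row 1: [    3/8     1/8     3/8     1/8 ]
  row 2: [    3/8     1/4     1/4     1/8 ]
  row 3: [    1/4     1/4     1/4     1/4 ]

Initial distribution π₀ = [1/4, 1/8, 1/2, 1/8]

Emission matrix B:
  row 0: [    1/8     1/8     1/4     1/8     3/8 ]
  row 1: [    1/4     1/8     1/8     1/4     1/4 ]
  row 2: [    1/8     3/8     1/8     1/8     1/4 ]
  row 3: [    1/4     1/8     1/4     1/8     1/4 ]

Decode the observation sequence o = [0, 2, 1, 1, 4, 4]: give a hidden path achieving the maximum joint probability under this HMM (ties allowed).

path = [2, 0, 2, 2, 0, 0]

t=0: δ = [3.125e-02, 3.125e-02, 6.250e-02, 3.125e-02]  (obs o_0=0)
t=1: δ = [5.859e-03, 1.953e-03, 1.953e-03, 1.953e-03]  ψ = [2, 2, 2, 0]  (obs o_1=2)
t=2: δ = [2.747e-04, 9.155e-05, 5.493e-04, 1.831e-04]  ψ = [0, 0, 0, 0]  (obs o_2=1)
t=3: δ = [2.575e-05, 1.717e-05, 5.150e-05, 8.583e-06]  ψ = [2, 2, 2, 0]  (obs o_3=1)
t=4: δ = [7.242e-06, 3.219e-06, 3.219e-06, 1.609e-06]  ψ = [2, 2, 2, 0]  (obs o_4=4)
t=5: δ = [1.018e-06, 2.263e-07, 4.526e-07, 4.526e-07]  ψ = [0, 0, 0, 0]  (obs o_5=4)
backtrack: best end state = 0; path = [2, 0, 2, 2, 0, 0]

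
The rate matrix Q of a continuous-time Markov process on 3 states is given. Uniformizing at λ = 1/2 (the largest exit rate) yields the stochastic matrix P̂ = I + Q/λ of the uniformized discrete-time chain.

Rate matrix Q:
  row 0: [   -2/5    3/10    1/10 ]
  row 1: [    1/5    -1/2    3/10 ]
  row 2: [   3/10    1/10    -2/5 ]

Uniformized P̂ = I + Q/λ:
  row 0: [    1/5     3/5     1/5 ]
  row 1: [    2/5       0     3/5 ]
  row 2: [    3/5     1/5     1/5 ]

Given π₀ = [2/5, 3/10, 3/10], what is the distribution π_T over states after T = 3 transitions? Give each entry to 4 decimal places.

t=0: π = [0.4000, 0.3000, 0.3000]
t=1: π = [0.3800, 0.3000, 0.3200]
t=2: π = [0.3880, 0.2920, 0.3200]
t=3: π = [0.3864, 0.2968, 0.3168]

π = [0.3864, 0.2968, 0.3168]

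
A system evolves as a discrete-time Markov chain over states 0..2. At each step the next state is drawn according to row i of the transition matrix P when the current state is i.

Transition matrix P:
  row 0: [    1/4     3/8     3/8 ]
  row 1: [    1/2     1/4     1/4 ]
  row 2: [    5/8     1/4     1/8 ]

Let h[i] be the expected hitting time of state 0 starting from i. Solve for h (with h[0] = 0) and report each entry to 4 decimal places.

First-step conditioning: h[0] = 0; for i ≠ 0, h[i] = 1 + Σ_k P[i][k]·h[k].
  h[1] = 1 + 1/4·h[1] + 1/4·h[2]
  h[2] = 1 + 1/4·h[1] + 1/8·h[2]
Solving the 2×2 linear system over states ≠ 0 gives exactly h = [0, 36/19, 32/19] (h[0] = 0 is the target).

h = [0.0000, 1.8947, 1.6842]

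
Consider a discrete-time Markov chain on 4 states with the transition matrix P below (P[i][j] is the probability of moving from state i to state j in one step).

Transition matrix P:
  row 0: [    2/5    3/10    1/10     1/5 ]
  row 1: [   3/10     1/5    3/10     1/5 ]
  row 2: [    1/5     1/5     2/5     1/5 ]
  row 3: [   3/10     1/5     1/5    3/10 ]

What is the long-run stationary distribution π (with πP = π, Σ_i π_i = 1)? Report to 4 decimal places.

π = [0.3066, 0.2307, 0.2405, 0.2222]

Balance equations π_j = Σ_i π_i·P[i][j]:
  π_0 = 2/5·π_0 + 3/10·π_1 + 1/5·π_2 + 3/10·π_3
  π_1 = 3/10·π_0 + 1/5·π_1 + 1/5·π_2 + 1/5·π_3
  π_2 = 1/10·π_0 + 3/10·π_1 + 2/5·π_2 + 1/5·π_3
  normalize: π_0 + π_1 + π_2 + π_3 = 1
Solving the linear system gives exactly π = [218/711, 164/711, 19/79, 2/9].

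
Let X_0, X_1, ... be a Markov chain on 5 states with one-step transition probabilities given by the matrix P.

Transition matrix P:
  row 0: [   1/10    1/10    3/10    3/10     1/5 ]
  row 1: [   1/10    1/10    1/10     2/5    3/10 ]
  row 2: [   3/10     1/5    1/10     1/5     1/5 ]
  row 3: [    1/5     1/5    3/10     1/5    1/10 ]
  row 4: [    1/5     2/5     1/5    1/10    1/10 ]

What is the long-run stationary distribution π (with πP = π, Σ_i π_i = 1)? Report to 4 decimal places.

Balance equations π_j = Σ_i π_i·P[i][j]:
  π_0 = 1/10·π_0 + 1/10·π_1 + 3/10·π_2 + 1/5·π_3 + 1/5·π_4
  π_1 = 1/10·π_0 + 1/10·π_1 + 1/5·π_2 + 1/5·π_3 + 2/5·π_4
  π_2 = 3/10·π_0 + 1/10·π_1 + 1/10·π_2 + 3/10·π_3 + 1/5·π_4
  π_3 = 3/10·π_0 + 2/5·π_1 + 1/5·π_2 + 1/5·π_3 + 1/10·π_4
  normalize: π_0 + π_1 + π_2 + π_3 + π_4 = 1
Solving the linear system gives exactly π = [197/1081, 2777/14053, 2842/14053, 3372/14053, 2501/14053].

π = [0.1822, 0.1976, 0.2022, 0.2399, 0.1780]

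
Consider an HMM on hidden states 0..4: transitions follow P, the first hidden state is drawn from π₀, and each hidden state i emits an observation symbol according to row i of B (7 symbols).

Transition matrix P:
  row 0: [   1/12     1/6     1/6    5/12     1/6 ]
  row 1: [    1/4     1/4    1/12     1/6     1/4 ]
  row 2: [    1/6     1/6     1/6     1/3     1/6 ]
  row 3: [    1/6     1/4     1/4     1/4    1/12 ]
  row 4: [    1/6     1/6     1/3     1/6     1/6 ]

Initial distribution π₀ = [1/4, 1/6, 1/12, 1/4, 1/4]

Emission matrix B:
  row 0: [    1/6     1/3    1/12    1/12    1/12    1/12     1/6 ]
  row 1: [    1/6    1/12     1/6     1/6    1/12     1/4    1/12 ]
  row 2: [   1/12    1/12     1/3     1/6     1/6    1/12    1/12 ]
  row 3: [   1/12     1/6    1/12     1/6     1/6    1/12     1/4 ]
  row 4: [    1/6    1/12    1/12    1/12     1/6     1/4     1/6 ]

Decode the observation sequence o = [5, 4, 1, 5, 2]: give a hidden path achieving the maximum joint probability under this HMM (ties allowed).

t=0: δ = [2.083e-02, 4.167e-02, 6.944e-03, 2.083e-02, 6.250e-02]  (obs o_0=5)
t=1: δ = [8.681e-04, 8.681e-04, 3.472e-03, 1.736e-03, 1.736e-03]  ψ = [1, 1, 4, 4, 1]  (obs o_1=4)
t=2: δ = [1.929e-04, 4.823e-05, 4.823e-05, 1.929e-04, 4.823e-05]  ψ = [2, 2, 2, 2, 2]  (obs o_2=1)
t=3: δ = [2.679e-06, 1.206e-05, 4.019e-06, 6.698e-06, 8.038e-06]  ψ = [3, 3, 3, 0, 0]  (obs o_3=5)
t=4: δ = [2.512e-07, 5.023e-07, 8.931e-07, 1.674e-07, 2.512e-07]  ψ = [1, 1, 4, 1, 1]  (obs o_4=2)
backtrack: best end state = 2; path = [4, 2, 0, 4, 2]

path = [4, 2, 0, 4, 2]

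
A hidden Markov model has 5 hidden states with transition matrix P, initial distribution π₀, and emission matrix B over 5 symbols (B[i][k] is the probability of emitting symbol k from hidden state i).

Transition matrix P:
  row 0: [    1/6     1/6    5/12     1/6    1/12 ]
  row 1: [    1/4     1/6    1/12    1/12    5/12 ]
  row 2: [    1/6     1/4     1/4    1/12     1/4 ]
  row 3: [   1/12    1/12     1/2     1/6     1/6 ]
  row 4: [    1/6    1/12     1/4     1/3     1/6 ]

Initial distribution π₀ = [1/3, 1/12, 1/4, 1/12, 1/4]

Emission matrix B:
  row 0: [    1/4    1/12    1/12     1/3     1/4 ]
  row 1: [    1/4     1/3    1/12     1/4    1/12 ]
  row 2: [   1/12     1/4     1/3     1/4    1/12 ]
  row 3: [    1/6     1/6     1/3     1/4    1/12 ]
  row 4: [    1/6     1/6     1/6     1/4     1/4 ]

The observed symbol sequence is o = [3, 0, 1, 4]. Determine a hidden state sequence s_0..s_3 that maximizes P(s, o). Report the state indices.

path = [0, 2, 1, 4]

t=0: δ = [1.111e-01, 2.083e-02, 6.250e-02, 2.083e-02, 6.250e-02]  (obs o_0=3)
t=1: δ = [4.630e-03, 4.630e-03, 3.858e-03, 3.472e-03, 2.604e-03]  ψ = [0, 0, 0, 4, 2]  (obs o_1=0)
t=2: δ = [9.645e-05, 3.215e-04, 4.823e-04, 1.447e-04, 3.215e-04]  ψ = [1, 2, 0, 4, 1]  (obs o_2=1)
t=3: δ = [2.009e-05, 1.005e-05, 1.005e-05, 8.931e-06, 3.349e-05]  ψ = [1, 2, 2, 4, 1]  (obs o_3=4)
backtrack: best end state = 4; path = [0, 2, 1, 4]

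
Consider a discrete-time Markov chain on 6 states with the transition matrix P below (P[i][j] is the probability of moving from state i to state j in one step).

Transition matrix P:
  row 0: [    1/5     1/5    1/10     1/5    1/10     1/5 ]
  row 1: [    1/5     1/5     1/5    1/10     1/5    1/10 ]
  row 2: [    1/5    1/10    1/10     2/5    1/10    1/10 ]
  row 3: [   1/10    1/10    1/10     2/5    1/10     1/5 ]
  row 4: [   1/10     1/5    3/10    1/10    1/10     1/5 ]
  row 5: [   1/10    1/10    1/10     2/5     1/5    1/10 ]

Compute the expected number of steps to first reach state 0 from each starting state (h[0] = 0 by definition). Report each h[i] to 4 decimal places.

First-step conditioning: h[0] = 0; for i ≠ 0, h[i] = 1 + Σ_k P[i][k]·h[k].
  h[1] = 1 + 1/5·h[1] + 1/5·h[2] + 1/10·h[3] + 1/5·h[4] + 1/10·h[5]
  h[2] = 1 + 1/10·h[1] + 1/10·h[2] + 2/5·h[3] + 1/10·h[4] + 1/10·h[5]
  h[3] = 1 + 1/10·h[1] + 1/10·h[2] + 2/5·h[3] + 1/10·h[4] + 1/5·h[5]
  h[4] = 1 + 1/5·h[1] + 3/10·h[2] + 1/10·h[3] + 1/10·h[4] + 1/5·h[5]
  h[5] = 1 + 1/10·h[1] + 1/10·h[2] + 2/5·h[3] + 1/5·h[4] + 1/10·h[5]
Solving the 5×5 linear system over states ≠ 0 gives exactly h = [0, 85870/12407, 88400/12407, 98190/12407, 5000/653, 97900/12407] (h[0] = 0 is the target).

h = [0.0000, 6.9211, 7.1250, 7.9141, 7.6570, 7.8907]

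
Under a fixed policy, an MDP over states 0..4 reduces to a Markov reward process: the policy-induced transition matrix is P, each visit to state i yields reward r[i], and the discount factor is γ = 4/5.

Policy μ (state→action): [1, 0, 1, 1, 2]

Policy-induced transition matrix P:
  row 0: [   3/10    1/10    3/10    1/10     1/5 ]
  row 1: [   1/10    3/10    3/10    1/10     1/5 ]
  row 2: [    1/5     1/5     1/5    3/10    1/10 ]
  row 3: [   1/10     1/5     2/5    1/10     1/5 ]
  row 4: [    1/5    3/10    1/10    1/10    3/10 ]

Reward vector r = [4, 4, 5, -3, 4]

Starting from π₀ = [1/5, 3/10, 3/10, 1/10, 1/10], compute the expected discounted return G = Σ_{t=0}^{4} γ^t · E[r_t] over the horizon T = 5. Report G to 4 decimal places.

G = 11.1003

t=0: π = [0.2000, 0.3000, 0.3000, 0.1000, 0.1000], E[r] = 3.6000, γ^t·E[r] = 3.600000, running G = 3.600000
t=1: π = [0.1800, 0.2200, 0.2600, 0.1600, 0.1800], E[r] = 3.1400, γ^t·E[r] = 2.512000, running G = 6.112000
t=2: π = [0.1800, 0.2220, 0.2540, 0.1520, 0.1920], E[r] = 3.1900, γ^t·E[r] = 2.041600, running G = 8.153600
t=3: π = [0.1806, 0.2234, 0.2514, 0.1508, 0.1938], E[r] = 3.1958, γ^t·E[r] = 1.636250, running G = 9.789850
t=4: π = [0.1806, 0.2237, 0.2512, 0.1503, 0.1942], E[r] = 3.1992, γ^t·E[r] = 1.310401, running G = 11.100250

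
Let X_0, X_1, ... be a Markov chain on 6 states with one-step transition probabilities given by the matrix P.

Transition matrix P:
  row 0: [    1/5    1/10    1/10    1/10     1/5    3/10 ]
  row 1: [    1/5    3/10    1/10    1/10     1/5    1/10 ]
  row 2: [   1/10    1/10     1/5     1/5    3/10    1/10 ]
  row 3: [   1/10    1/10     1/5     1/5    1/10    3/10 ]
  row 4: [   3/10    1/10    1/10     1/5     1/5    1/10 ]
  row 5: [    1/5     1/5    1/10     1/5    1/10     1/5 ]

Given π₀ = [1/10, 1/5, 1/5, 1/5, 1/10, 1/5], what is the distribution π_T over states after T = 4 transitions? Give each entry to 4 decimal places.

π = [0.1882, 0.1487, 0.1296, 0.1663, 0.1774, 0.1898]

t=0: π = [0.1000, 0.2000, 0.2000, 0.2000, 0.1000, 0.2000]
t=1: π = [0.1700, 0.1600, 0.1400, 0.1700, 0.1800, 0.1800]
t=2: π = [0.1870, 0.1500, 0.1310, 0.1670, 0.1790, 0.1860]
t=3: π = [0.1881, 0.1486, 0.1298, 0.1663, 0.1778, 0.1894]
t=4: π = [0.1882, 0.1487, 0.1296, 0.1663, 0.1774, 0.1898]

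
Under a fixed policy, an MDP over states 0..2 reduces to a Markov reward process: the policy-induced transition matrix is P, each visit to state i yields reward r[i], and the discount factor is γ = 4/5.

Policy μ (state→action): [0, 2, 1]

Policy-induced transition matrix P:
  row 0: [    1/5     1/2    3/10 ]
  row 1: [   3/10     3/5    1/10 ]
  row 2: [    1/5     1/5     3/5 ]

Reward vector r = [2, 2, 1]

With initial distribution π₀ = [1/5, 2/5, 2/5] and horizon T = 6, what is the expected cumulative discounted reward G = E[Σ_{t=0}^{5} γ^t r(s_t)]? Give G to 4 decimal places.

t=0: π = [0.2000, 0.4000, 0.4000], E[r] = 1.6000, γ^t·E[r] = 1.600000, running G = 1.600000
t=1: π = [0.2400, 0.4200, 0.3400], E[r] = 1.6600, γ^t·E[r] = 1.328000, running G = 2.928000
t=2: π = [0.2420, 0.4400, 0.3180], E[r] = 1.6820, γ^t·E[r] = 1.076480, running G = 4.004480
t=3: π = [0.2440, 0.4486, 0.3074], E[r] = 1.6926, γ^t·E[r] = 0.866611, running G = 4.871091
t=4: π = [0.2449, 0.4526, 0.3025], E[r] = 1.6975, γ^t·E[r] = 0.695296, running G = 5.566387
t=5: π = [0.2453, 0.4545, 0.3002], E[r] = 1.6998, γ^t·E[r] = 0.556983, running G = 6.123370

G = 6.1234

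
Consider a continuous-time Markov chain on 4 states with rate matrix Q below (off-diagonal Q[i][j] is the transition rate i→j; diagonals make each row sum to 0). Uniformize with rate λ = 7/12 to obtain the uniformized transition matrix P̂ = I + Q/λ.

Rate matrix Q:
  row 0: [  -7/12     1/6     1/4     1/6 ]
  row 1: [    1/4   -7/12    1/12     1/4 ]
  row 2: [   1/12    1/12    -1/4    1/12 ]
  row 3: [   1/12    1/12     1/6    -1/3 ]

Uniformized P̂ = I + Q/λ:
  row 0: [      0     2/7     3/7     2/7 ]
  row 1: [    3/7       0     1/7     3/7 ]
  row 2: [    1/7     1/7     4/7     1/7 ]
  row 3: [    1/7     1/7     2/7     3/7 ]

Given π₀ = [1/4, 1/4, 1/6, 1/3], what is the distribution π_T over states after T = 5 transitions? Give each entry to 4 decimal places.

t=0: π = [0.2500, 0.2500, 0.1667, 0.3333]
t=1: π = [0.1786, 0.1429, 0.3333, 0.3452]
t=2: π = [0.1582, 0.1480, 0.3861, 0.3078]
t=3: π = [0.1625, 0.1443, 0.3975, 0.2957]
t=4: π = [0.1609, 0.1455, 0.4019, 0.2918]
t=5: π = [0.1614, 0.1451, 0.4027, 0.2908]

π = [0.1614, 0.1451, 0.4027, 0.2908]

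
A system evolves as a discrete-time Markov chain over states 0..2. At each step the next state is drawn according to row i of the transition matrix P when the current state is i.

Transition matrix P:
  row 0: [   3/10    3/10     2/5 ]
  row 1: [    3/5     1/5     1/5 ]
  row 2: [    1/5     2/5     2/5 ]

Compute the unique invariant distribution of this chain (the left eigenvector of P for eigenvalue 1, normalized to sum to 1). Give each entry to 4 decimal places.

Balance equations π_j = Σ_i π_i·P[i][j]:
  π_0 = 3/10·π_0 + 3/5·π_1 + 1/5·π_2
  π_1 = 3/10·π_0 + 1/5·π_1 + 2/5·π_2
  normalize: π_0 + π_1 + π_2 = 1
Solving the linear system gives exactly π = [5/14, 17/56, 19/56].

π = [0.3571, 0.3036, 0.3393]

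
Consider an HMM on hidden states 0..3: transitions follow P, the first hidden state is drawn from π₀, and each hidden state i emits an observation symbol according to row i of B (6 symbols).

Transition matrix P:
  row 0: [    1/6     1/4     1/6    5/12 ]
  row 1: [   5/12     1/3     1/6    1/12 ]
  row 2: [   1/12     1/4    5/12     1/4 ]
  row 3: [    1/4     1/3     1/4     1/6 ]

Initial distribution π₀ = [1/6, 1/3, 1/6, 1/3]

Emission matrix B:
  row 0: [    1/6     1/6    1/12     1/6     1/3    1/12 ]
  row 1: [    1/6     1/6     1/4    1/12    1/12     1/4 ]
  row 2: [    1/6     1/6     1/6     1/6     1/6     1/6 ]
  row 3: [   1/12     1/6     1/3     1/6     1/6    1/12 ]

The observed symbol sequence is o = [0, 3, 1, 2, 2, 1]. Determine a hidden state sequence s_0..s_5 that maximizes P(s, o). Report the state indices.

path = [1, 0, 3, 1, 1, 0]

t=0: δ = [2.778e-02, 5.556e-02, 2.778e-02, 2.778e-02]  (obs o_0=0)
t=1: δ = [3.858e-03, 1.543e-03, 1.929e-03, 1.929e-03]  ψ = [1, 1, 2, 0]  (obs o_1=3)
t=2: δ = [1.072e-04, 1.608e-04, 1.340e-04, 2.679e-04]  ψ = [0, 0, 2, 0]  (obs o_2=1)
t=3: δ = [5.582e-06, 2.233e-05, 1.116e-05, 1.488e-05]  ψ = [1, 3, 3, 0]  (obs o_3=2)
t=4: δ = [7.752e-07, 1.861e-06, 7.752e-07, 9.303e-07]  ψ = [1, 1, 2, 2]  (obs o_4=2)
t=5: δ = [1.292e-07, 1.034e-07, 5.384e-08, 5.384e-08]  ψ = [1, 1, 2, 0]  (obs o_5=1)
backtrack: best end state = 0; path = [1, 0, 3, 1, 1, 0]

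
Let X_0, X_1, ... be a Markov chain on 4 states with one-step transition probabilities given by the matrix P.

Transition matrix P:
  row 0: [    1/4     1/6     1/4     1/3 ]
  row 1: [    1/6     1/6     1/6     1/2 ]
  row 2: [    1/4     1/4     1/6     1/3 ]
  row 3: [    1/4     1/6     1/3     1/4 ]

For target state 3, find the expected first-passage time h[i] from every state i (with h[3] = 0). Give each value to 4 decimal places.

First-step conditioning: h[3] = 0; for i ≠ 3, h[i] = 1 + Σ_k P[i][k]·h[k].
  h[0] = 1 + 1/4·h[0] + 1/6·h[1] + 1/4·h[2]
  h[1] = 1 + 1/6·h[0] + 1/6·h[1] + 1/6·h[2]
  h[2] = 1 + 1/4·h[0] + 1/4·h[1] + 1/6·h[2]
Solving the 3×3 linear system over states ≠ 3 gives exactly h = [942/343, 786/343, 930/343, 0] (h[3] = 0 is the target).

h = [2.7464, 2.2915, 2.7114, 0.0000]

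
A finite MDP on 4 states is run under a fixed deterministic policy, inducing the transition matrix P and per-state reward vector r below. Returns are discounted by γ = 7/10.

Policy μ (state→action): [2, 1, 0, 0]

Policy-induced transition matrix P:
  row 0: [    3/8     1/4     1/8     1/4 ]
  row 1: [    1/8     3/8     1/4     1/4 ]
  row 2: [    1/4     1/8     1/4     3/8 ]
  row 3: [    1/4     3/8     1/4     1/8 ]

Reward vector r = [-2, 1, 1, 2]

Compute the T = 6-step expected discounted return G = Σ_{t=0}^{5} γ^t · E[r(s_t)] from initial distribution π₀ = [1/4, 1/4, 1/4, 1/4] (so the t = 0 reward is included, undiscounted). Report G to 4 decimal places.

G = 1.4843

t=0: π = [0.2500, 0.2500, 0.2500, 0.2500], E[r] = 0.5000, γ^t·E[r] = 0.500000, running G = 0.500000
t=1: π = [0.2500, 0.2813, 0.2188, 0.2500], E[r] = 0.5000, γ^t·E[r] = 0.350000, running G = 0.850000
t=2: π = [0.2461, 0.2891, 0.2188, 0.2461], E[r] = 0.5078, γ^t·E[r] = 0.248828, running G = 1.098828
t=3: π = [0.2446, 0.2896, 0.2192, 0.2466], E[r] = 0.5127, γ^t·E[r] = 0.175854, running G = 1.274683
t=4: π = [0.2444, 0.2896, 0.2194, 0.2466], E[r] = 0.5134, γ^t·E[r] = 0.123274, running G = 1.397957
t=5: π = [0.2443, 0.2896, 0.2195, 0.2466], E[r] = 0.5136, γ^t·E[r] = 0.086315, running G = 1.484271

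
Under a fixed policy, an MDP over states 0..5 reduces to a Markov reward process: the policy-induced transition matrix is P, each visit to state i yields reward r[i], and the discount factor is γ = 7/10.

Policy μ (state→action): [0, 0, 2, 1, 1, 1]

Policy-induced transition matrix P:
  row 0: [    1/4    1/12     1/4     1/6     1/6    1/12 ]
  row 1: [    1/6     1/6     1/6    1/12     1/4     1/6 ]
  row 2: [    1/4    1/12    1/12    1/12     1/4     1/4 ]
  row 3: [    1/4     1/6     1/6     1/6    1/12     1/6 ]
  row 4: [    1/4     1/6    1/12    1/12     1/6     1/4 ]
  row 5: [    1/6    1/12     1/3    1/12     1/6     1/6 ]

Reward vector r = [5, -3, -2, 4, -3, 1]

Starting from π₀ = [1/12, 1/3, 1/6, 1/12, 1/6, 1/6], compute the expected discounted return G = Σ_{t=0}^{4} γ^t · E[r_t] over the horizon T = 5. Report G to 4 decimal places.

G = -0.2253

t=0: π = [0.0833, 0.3333, 0.1667, 0.0833, 0.1667, 0.1667], E[r] = -0.9167, γ^t·E[r] = -0.916667, running G = -0.916667
t=1: π = [0.2083, 0.1319, 0.1736, 0.0972, 0.2014, 0.1875], E[r] = 0.2708, γ^t·E[r] = 0.189583, running G = -0.727083
t=2: π = [0.2234, 0.1192, 0.1840, 0.1088, 0.1840, 0.1806], E[r] = 0.4549, γ^t·E[r] = 0.222882, running G = -0.504201
t=3: π = [0.2250, 0.1177, 0.1847, 0.1110, 0.1829, 0.1787], E[r] = 0.4769, γ^t·E[r] = 0.163560, running G = -0.340641
t=4: π = [0.2253, 0.1176, 0.1846, 0.1113, 0.1826, 0.1785], E[r] = 0.4805, γ^t·E[r] = 0.115372, running G = -0.225269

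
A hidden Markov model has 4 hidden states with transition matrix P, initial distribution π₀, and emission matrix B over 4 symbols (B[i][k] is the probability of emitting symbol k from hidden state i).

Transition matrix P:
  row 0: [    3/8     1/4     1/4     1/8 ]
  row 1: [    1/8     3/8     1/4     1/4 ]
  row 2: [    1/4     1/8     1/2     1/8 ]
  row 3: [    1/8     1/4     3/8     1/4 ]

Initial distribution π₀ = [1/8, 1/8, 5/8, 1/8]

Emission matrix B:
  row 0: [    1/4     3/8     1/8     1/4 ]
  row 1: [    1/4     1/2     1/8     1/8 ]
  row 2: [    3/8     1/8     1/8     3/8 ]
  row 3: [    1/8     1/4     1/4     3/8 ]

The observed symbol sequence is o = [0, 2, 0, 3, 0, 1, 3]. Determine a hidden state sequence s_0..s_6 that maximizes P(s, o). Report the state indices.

t=0: δ = [3.125e-02, 3.125e-02, 2.344e-01, 1.562e-02]  (obs o_0=0)
t=1: δ = [7.324e-03, 3.662e-03, 1.465e-02, 7.324e-03]  ψ = [2, 2, 2, 2]  (obs o_1=2)
t=2: δ = [9.155e-04, 4.578e-04, 2.747e-03, 2.289e-04]  ψ = [2, 0, 2, 2]  (obs o_2=0)
t=3: δ = [1.717e-04, 4.292e-05, 5.150e-04, 1.287e-04]  ψ = [2, 2, 2, 2]  (obs o_3=3)
t=4: δ = [3.219e-05, 1.609e-05, 9.656e-05, 8.047e-06]  ψ = [2, 2, 2, 2]  (obs o_4=0)
t=5: δ = [9.052e-06, 6.035e-06, 6.035e-06, 3.017e-06]  ψ = [2, 2, 2, 2]  (obs o_5=1)
t=6: δ = [8.487e-07, 2.829e-07, 1.132e-06, 5.658e-07]  ψ = [0, 0, 2, 1]  (obs o_6=3)
backtrack: best end state = 2; path = [2, 2, 2, 2, 2, 2, 2]

path = [2, 2, 2, 2, 2, 2, 2]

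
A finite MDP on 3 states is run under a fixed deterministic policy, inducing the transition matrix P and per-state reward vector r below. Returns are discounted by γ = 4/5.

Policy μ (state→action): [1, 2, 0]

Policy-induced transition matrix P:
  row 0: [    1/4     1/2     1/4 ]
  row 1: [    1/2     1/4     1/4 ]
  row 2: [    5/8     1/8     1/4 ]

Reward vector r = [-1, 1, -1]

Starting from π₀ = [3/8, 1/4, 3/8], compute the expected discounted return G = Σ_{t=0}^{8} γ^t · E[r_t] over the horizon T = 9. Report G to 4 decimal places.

G = -1.7026

t=0: π = [0.3750, 0.2500, 0.3750], E[r] = -0.5000, γ^t·E[r] = -0.500000, running G = -0.500000
t=1: π = [0.4531, 0.2969, 0.2500], E[r] = -0.4063, γ^t·E[r] = -0.325000, running G = -0.825000
t=2: π = [0.4180, 0.3320, 0.2500], E[r] = -0.3359, γ^t·E[r] = -0.215000, running G = -1.040000
t=3: π = [0.4268, 0.3232, 0.2500], E[r] = -0.3535, γ^t·E[r] = -0.181000, running G = -1.221000
t=4: π = [0.4246, 0.3254, 0.2500], E[r] = -0.3491, γ^t·E[r] = -0.143000, running G = -1.364000
t=5: π = [0.4251, 0.3249, 0.2500], E[r] = -0.3502, γ^t·E[r] = -0.114760, running G = -1.478760
t=6: π = [0.4250, 0.3250, 0.2500], E[r] = -0.3499, γ^t·E[r] = -0.091736, running G = -1.570496
t=7: π = [0.4250, 0.3250, 0.2500], E[r] = -0.3500, γ^t·E[r] = -0.073403, running G = -1.643899
t=8: π = [0.4250, 0.3250, 0.2500], E[r] = -0.3500, γ^t·E[r] = -0.058720, running G = -1.702619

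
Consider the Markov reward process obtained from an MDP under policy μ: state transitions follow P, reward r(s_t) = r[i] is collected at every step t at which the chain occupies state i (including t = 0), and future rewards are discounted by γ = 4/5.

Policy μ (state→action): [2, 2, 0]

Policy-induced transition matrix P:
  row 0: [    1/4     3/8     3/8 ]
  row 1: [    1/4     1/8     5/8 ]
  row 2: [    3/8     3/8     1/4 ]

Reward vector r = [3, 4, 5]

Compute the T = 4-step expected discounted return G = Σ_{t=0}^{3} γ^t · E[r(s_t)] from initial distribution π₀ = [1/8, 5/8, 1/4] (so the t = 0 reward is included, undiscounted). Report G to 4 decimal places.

t=0: π = [0.1250, 0.6250, 0.2500], E[r] = 4.1250, γ^t·E[r] = 4.125000, running G = 4.125000
t=1: π = [0.2813, 0.2188, 0.5000], E[r] = 4.2188, γ^t·E[r] = 3.375000, running G = 7.500000
t=2: π = [0.3125, 0.3203, 0.3672], E[r] = 4.0547, γ^t·E[r] = 2.595000, running G = 10.095000
t=3: π = [0.2959, 0.2949, 0.4092], E[r] = 4.1133, γ^t·E[r] = 2.106000, running G = 12.201000

G = 12.2010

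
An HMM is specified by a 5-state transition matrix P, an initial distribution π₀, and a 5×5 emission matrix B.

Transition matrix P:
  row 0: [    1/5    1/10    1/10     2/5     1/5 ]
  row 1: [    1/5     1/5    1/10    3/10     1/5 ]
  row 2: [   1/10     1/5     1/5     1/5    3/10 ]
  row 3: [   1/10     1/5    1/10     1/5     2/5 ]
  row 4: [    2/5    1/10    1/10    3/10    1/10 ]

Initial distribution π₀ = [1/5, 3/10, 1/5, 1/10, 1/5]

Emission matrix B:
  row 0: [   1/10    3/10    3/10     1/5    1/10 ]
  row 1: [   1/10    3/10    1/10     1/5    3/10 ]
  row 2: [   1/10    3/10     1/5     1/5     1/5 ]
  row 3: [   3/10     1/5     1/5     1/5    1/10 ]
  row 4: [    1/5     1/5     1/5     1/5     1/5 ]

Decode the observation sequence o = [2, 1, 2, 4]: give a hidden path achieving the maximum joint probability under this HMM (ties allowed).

path = [4, 0, 3, 4]

t=0: δ = [6.000e-02, 3.000e-02, 4.000e-02, 2.000e-02, 4.000e-02]  (obs o_0=2)
t=1: δ = [4.800e-03, 2.400e-03, 2.400e-03, 4.800e-03, 2.400e-03]  ψ = [4, 2, 2, 0, 0]  (obs o_1=1)
t=2: δ = [2.880e-04, 9.600e-05, 9.600e-05, 3.840e-04, 3.840e-04]  ψ = [0, 3, 0, 0, 3]  (obs o_2=2)
t=3: δ = [1.536e-05, 2.304e-05, 7.680e-06, 1.152e-05, 3.072e-05]  ψ = [4, 3, 3, 0, 3]  (obs o_3=4)
backtrack: best end state = 4; path = [4, 0, 3, 4]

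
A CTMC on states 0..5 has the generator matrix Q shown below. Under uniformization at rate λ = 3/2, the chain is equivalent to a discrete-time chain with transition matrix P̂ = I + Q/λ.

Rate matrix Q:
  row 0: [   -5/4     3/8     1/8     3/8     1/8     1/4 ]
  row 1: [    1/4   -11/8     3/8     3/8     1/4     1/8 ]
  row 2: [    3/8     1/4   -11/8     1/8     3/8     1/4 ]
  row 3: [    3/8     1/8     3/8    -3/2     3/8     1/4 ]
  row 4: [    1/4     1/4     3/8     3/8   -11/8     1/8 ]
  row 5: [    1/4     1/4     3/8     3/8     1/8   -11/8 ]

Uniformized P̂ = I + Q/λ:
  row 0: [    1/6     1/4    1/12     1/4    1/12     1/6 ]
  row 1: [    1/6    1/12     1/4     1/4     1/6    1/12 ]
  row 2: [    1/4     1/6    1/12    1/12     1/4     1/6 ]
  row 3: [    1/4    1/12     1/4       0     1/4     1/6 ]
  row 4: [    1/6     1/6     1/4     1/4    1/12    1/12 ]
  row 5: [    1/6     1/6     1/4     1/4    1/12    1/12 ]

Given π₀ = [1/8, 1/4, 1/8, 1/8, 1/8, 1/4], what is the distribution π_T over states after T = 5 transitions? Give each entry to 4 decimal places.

π = [0.1967, 0.1556, 0.1861, 0.1753, 0.1564, 0.1298]

t=0: π = [0.1250, 0.2500, 0.1250, 0.1250, 0.1250, 0.2500]
t=1: π = [0.1875, 0.1458, 0.2083, 0.1979, 0.1458, 0.1146]
t=2: π = [0.2005, 0.1536, 0.1840, 0.1658, 0.1632, 0.1328]
t=3: π = [0.1958, 0.1568, 0.1859, 0.1779, 0.1544, 0.1292]
t=4: π = [0.1970, 0.1551, 0.1864, 0.1745, 0.1570, 0.1300]
t=5: π = [0.1967, 0.1556, 0.1861, 0.1753, 0.1564, 0.1298]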